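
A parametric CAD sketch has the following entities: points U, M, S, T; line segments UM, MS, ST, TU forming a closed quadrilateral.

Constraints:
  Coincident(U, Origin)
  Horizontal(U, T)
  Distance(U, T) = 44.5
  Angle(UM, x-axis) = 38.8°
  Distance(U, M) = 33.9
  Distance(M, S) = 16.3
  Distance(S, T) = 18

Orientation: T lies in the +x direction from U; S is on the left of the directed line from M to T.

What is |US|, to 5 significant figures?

45.983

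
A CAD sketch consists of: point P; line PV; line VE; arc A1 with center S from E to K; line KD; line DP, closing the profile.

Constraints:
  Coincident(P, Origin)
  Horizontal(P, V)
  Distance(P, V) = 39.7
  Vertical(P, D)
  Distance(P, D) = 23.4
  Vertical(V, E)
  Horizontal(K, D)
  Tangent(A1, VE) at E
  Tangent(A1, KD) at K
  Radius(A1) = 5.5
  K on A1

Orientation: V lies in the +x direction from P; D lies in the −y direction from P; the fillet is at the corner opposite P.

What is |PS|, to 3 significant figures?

38.6

P is at the origin; PV is horizontal with |PV| = 39.7 and V on the +x side, so V = (39.7, 0.00). P and D share the same x with |PD| = 23.4 and D on the −y side, so D = (0.00, -23.4). The virtual corner opposite P is at (39.7, -23.4). A1 meets VE tangentially, so SE is at right angles to VE and A1 meets KD tangentially, so SK is at right angles to KD, with radius 5.5, so the center S sits 5.5 in from both sides at S = (34.2, -17.9). Then |PS| = |S − P| = 38.6.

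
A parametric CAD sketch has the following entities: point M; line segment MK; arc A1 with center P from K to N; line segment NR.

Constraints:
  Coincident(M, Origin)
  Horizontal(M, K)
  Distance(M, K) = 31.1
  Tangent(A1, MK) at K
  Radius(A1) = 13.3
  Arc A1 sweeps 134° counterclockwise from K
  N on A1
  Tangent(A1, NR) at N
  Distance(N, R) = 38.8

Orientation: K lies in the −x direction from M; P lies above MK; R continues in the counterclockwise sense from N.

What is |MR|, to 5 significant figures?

69.971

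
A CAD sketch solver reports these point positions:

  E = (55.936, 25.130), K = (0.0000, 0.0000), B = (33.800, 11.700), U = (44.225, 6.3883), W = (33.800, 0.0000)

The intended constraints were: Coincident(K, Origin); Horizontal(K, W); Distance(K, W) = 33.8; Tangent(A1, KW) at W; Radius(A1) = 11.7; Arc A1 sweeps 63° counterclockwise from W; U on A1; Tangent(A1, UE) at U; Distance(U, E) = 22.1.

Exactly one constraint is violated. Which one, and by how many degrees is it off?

Tangent(A1, UE) at U — off by 5.00°.

K = (0.00, 0.00) ✓; K.y = 0.00, W.y = 0.00 ✓; |KW| = 33.80 ✓; ∠(BW, WK) = 90.00° ✓; |BW| = 11.70 ✓; bearing(B→U) − bearing(B→W) = 63.00° ✓; |BU| = 11.70 ✓; ∠(BU, UE) = 95.00° ✗; |UE| = 22.10 ✓.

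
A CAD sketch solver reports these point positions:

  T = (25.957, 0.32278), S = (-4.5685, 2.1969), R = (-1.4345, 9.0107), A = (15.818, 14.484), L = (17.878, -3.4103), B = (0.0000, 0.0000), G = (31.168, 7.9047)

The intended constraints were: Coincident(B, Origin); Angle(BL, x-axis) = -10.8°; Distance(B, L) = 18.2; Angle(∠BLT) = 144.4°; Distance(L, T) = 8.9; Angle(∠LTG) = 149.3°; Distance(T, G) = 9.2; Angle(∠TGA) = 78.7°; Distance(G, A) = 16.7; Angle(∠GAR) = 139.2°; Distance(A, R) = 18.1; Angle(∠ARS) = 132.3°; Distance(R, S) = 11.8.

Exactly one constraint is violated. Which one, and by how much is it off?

Distance(R, S) = 11.8 — off by 4.30.

B = (0.00, 0.00) ✓; BL at -10.80° ✓; |BL| = 18.20 ✓; ∠BLT = 144.4° ✓; |LT| = 8.900 ✓; ∠LTG = 149.3° ✓; |TG| = 9.200 ✓; ∠TGA = 78.70° ✓; |GA| = 16.70 ✓; ∠GAR = 139.2° ✓; |AR| = 18.10 ✓; ∠ARS = 132.3° ✓; |RS| = 7.500 ✗.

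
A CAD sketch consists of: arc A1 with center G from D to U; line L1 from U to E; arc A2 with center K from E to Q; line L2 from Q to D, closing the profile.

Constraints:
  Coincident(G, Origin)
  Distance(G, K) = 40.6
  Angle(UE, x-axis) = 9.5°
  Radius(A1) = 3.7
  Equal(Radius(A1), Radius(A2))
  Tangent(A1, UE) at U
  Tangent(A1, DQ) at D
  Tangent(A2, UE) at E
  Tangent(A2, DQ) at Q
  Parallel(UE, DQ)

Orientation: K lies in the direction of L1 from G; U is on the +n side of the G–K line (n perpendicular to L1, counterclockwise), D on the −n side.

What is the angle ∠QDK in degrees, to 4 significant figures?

5.207°

The slot axis is L1's direction at 9.5°, so u = (cos 9.5°, sin 9.5°) = (0.9863, 0.1650) and n = (−sin 9.5°, cos 9.5°) = (-0.1650, 0.9863). G is at the origin and K lies 40.6 along u from G, so K = 40.6·u = (40.04, 6.701). Tangency of A1 to both parallel lines with radius 3.7 puts U and D at G ± 3.7·n: U = (-0.6107, 3.649), D = (0.6107, -3.649). Equal radii place E and Q the same way about K: E = K + 3.7·n = (39.43, 10.35), Q = K − 3.7·n = (40.65, 3.052). Then cos ∠QDK = DQ·DK / (|DQ||DK|), giving 5.207°.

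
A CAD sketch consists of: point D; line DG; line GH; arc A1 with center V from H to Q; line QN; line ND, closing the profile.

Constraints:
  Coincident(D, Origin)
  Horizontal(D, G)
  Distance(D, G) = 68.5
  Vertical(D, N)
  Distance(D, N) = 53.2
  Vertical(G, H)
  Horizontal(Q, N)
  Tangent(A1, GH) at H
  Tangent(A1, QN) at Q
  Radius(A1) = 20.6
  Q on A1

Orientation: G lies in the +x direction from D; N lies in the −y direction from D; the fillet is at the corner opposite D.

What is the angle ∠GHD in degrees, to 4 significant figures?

64.55°

The virtual corner opposite D is at (68.50, -53.20). A1 meets GH tangentially, so VH is at right angles to GH and since A1 is tangent to QN there, VQ ⟂ QN, with radius 20.6, so the center V sits 20.6 in from both sides at V = (47.90, -32.60). That places the tangent points at H = (68.50, -32.60) on GH and Q = (47.90, -53.20) on QN. Then cos ∠GHD = HG·HD / (|HG||HD|), giving 64.55°.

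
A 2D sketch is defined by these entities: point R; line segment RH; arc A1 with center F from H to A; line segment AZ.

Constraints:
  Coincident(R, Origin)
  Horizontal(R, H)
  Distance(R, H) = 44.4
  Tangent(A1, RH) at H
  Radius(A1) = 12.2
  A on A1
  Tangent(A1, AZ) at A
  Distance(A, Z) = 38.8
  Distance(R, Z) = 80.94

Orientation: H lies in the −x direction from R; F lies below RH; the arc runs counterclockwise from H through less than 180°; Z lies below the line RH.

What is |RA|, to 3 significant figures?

56.9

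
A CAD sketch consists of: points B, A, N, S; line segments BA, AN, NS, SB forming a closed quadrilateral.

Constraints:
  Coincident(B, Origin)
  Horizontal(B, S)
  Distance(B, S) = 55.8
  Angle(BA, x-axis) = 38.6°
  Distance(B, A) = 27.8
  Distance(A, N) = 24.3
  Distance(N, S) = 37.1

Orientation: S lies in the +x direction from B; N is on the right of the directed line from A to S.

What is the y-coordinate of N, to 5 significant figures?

-6.8383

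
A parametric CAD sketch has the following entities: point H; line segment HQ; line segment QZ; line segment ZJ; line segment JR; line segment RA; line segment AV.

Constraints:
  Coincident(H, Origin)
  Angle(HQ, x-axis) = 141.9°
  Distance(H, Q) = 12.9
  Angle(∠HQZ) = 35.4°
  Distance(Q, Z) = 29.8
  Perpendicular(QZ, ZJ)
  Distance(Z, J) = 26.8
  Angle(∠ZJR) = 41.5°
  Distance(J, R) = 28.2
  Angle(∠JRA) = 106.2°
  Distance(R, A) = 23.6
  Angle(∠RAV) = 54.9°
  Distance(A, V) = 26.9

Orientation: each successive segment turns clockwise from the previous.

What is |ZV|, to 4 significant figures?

11.39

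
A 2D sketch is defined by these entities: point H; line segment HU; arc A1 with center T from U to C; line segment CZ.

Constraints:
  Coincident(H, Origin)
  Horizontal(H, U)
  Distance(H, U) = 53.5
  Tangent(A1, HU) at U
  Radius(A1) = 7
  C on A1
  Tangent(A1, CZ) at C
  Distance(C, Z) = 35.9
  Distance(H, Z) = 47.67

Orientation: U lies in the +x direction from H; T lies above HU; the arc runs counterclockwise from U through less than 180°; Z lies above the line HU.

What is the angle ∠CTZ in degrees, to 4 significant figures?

78.97°

Checks: H = (0.00, 0.00) ✓; |TC| = 7.000 ✓; ∠(TC, CZ) = 90.00° ✓; |CZ| = 35.90 ✓; |HZ| = 47.67 ✓.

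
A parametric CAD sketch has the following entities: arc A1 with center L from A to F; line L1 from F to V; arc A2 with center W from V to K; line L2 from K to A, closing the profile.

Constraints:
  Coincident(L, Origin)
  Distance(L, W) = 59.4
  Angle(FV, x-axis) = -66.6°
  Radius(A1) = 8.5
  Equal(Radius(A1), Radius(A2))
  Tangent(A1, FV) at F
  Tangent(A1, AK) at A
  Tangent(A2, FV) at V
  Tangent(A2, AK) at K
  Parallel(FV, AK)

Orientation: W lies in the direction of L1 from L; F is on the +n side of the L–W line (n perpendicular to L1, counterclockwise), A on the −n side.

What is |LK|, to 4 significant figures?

60.01

Tangency of A1 to both parallel lines with radius 8.5 puts F and A at L ± 8.5·n: F = (7.801, 3.376), A = (-7.801, -3.376). Equal radii place V and K the same way about W: V = W + 8.5·n = (31.39, -51.14), K = W − 8.5·n = (15.79, -57.89). Then |LK| = |K − L| = 60.01.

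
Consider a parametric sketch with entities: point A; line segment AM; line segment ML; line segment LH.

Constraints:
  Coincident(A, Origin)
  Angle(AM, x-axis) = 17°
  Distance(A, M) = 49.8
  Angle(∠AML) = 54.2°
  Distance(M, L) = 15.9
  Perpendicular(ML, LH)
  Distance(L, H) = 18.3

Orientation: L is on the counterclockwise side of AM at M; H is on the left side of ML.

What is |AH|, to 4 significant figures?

25.75

A is at the origin; AM runs at 17.0° with length 49.8, so M = 49.8·(cos 17.0°, sin 17.0°) = (47.62, 14.56). ∠AML = 54.2°, so ML runs at 17.0° + (180° − 54.2°) = 142.8° from the x-axis; with |ML| = 15.9, L = M + 15.9·(cos 142.8°, sin 142.8°) = (34.96, 24.17). ML ⟂ LH; with |LH| = 18.3 on the left of ML, H = L + 18.3·(-0.6046, -0.7965) = (23.89, 9.597). Then |AH| = |H − A| = 25.75.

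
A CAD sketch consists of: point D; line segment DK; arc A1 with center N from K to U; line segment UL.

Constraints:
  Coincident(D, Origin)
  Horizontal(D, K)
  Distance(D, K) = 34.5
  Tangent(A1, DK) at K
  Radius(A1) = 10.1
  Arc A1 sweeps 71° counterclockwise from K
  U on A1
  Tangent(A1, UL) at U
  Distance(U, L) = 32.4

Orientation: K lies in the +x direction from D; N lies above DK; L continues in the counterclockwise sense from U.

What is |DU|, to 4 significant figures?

44.57

D is at the origin; D and K share the same y with |DK| = 34.5 and K on the +x side, so K = (34.50, 0.000). Since A1 is tangent to DK there, NK ⟂ DK, so N = K + (0, 10.1) = (34.50, 10.10). On A1, K sits at bearing -90° from N; a 71° counterclockwise sweep puts U at bearing -19°, so U = N + 10.1·(cos -19°, sin -19°) = (44.05, 6.812). Then |DU| = |U − D| = 44.57.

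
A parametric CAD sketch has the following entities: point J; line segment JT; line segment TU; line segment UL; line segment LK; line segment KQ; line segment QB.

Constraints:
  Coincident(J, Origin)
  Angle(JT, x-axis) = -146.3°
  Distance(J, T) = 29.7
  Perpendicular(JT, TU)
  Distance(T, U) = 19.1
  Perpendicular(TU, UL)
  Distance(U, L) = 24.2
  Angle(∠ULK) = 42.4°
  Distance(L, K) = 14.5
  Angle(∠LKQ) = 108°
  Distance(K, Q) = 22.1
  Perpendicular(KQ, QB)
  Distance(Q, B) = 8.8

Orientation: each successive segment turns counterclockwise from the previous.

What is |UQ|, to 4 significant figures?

5.836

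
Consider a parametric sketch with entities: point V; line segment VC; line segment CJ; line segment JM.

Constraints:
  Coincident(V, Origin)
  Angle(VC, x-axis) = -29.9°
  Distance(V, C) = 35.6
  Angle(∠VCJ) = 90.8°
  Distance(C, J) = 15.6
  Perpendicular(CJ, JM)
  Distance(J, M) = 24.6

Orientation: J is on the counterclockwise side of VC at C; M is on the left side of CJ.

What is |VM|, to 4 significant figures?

19.49

V is at the origin; VC runs at -29.9° with length 35.6, so C = 35.6·(cos -29.9°, sin -29.9°) = (30.86, -17.75). ∠VCJ = 90.8°, so CJ runs at -29.9° + (180° − 90.8°) = 59.30° from the x-axis; with |CJ| = 15.6, J = C + 15.6·(cos 59.30°, sin 59.30°) = (38.83, -4.332). CJ is perpendicular to JM; with |JM| = 24.6 on the left of CJ, M = J + 24.6·(-0.8599, 0.5105) = (17.67, 8.227). Then |VM| = |M − V| = 19.49.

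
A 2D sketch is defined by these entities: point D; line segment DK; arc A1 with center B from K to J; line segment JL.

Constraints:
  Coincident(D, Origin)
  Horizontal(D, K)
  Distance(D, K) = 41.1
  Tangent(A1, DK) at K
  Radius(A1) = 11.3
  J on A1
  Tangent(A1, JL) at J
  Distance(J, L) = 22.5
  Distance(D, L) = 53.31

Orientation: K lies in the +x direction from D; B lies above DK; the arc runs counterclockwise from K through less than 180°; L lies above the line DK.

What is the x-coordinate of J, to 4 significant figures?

50.73

Checks: |BJ| = 11.30 ✓; ∠(BJ, JL) = 90.00° ✓; |JL| = 22.50 ✓; |DL| = 53.31 ✓.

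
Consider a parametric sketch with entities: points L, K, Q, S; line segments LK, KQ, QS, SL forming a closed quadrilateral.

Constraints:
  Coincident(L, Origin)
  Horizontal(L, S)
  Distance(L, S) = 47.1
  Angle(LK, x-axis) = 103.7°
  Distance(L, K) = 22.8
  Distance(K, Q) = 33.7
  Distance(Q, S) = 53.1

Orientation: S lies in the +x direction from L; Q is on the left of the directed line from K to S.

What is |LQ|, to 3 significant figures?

49.1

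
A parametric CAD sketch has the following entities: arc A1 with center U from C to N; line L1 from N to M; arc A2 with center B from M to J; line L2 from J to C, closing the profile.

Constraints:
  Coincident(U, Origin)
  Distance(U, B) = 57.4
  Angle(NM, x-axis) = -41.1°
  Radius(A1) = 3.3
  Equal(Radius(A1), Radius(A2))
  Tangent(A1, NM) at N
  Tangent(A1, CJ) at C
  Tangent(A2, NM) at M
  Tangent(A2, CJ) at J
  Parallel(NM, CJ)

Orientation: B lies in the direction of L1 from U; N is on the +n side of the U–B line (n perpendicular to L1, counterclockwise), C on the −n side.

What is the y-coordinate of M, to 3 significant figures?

-35.2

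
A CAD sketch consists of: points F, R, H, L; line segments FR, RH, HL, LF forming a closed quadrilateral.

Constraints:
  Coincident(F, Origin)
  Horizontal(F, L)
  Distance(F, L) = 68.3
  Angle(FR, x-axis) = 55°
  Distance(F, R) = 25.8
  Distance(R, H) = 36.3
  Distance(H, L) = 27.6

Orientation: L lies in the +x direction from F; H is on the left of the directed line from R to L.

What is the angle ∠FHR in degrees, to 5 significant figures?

22.192°

F is at the origin; FL is horizontal with |FL| = 68.3 and L in +x, so L = (68.3, 0). FR runs at 55.0° with |FR| = 25.8, so R = (14.798, 21.134). H is determined by |RH| = 36.3 and |HL| = 27.6 together: it lies at the intersection of circle(R, 36.3) and circle(L, 27.6). With |RL| = 57.525, the foot of the radical line on RL is 33.594 from R and the perpendicular offset is √(36.3² − 33.594²) = 13.752. Taking the left-of-RL solution: H = (51.096, 21.582).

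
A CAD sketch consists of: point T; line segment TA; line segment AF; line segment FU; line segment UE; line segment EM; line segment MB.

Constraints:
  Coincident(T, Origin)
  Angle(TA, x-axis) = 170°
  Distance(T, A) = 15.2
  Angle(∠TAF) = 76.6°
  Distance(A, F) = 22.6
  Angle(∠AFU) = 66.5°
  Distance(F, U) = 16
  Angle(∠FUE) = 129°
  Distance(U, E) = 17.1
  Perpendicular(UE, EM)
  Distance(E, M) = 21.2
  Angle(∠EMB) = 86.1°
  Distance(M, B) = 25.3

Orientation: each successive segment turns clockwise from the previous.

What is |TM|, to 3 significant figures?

18.6

T is at the origin; TA runs at 170.0° with length 15.2, so A = (-15.0, 2.64). ∠TAF = 76.6° gives AF at 66.6° from the x-axis; with |AF| = 22.6, F = (-5.99, 23.4). ∠AFU = 66.5° gives FU at -46.9° from the x-axis; with |FU| = 16.0, U = (4.94, 11.7). ∠FUE = 129.0° gives UE at -97.9° from the x-axis; with |UE| = 17.1, E = (2.59, -5.24). The perpendicularity gives EM at right angles to UE, so EM runs at 172°; with |EM| = 21.2, M = (-18.4, -2.33). Then |TM| = |M − T| = 18.6.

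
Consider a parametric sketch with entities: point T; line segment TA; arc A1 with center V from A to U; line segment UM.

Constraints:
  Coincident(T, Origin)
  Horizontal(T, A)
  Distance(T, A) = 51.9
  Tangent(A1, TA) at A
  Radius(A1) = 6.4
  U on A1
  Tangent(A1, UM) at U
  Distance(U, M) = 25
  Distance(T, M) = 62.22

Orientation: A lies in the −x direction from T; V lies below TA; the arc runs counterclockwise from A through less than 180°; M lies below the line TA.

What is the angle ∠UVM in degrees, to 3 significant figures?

75.6°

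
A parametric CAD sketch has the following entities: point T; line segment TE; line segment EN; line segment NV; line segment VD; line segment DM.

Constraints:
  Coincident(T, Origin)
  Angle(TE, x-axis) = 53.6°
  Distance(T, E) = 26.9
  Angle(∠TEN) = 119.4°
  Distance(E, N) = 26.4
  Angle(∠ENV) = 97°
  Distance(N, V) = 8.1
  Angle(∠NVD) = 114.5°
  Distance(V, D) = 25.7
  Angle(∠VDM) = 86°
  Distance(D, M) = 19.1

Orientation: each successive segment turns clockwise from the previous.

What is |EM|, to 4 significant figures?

5.628

T is at the origin; TE runs at 53.6° with length 26.9, so E = (15.96, 21.65). ∠TEN = 119.4° gives EN at -7.000° from the x-axis; with |EN| = 26.4, N = (42.17, 18.43). ∠ENV = 97.0° gives NV at -90.00° from the x-axis; with |NV| = 8.1, V = (42.17, 10.33). ∠NVD = 114.5° gives VD at -155.5° from the x-axis; with |VD| = 25.7, D = (18.78, -0.3233). ∠VDM = 86.0° gives DM at 110.5° from the x-axis; with |DM| = 19.1, M = (12.09, 17.57). Then |EM| = |M − E| = 5.628.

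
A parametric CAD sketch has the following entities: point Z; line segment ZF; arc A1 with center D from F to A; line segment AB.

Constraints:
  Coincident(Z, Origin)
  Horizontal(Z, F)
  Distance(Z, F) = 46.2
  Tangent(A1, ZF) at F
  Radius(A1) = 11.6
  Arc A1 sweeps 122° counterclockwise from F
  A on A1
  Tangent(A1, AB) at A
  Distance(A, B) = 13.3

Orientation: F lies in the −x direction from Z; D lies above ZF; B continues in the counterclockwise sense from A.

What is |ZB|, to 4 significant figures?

52.22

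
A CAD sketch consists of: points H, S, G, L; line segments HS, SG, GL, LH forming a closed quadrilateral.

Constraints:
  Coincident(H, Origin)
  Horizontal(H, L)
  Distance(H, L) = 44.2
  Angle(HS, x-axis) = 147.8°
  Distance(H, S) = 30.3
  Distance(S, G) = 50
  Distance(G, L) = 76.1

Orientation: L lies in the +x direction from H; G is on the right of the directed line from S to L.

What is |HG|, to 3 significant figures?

41.5

Checks: |SG| = 50.00 ✓; |GL| = 76.10 ✓.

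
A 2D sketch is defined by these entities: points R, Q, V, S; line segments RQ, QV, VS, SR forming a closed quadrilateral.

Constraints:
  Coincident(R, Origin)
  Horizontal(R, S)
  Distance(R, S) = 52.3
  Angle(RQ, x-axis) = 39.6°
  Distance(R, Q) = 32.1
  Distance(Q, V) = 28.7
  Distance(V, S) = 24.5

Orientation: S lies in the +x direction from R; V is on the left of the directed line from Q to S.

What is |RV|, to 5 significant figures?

58.519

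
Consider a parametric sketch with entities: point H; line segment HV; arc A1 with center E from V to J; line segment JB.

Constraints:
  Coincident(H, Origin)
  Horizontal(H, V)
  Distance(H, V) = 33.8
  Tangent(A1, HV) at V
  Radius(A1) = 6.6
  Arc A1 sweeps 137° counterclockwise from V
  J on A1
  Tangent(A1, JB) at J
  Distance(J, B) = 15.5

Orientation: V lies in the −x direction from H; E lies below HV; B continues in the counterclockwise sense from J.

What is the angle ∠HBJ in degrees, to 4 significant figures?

97.79°

On A1, V sits at bearing 90° from E; a 137° counterclockwise sweep puts J at bearing 227°, so J = E + 6.6·(cos 227°, sin 227°) = (-38.30, -11.43). A1 meets JB tangentially, so EJ is at right angles to JB, so JB runs along (−sin 227°, cos 227°); with |JB| = 15.5, B = (-26.97, -22.00). Then cos ∠HBJ = BH·BJ / (|BH||BJ|), giving 97.79°.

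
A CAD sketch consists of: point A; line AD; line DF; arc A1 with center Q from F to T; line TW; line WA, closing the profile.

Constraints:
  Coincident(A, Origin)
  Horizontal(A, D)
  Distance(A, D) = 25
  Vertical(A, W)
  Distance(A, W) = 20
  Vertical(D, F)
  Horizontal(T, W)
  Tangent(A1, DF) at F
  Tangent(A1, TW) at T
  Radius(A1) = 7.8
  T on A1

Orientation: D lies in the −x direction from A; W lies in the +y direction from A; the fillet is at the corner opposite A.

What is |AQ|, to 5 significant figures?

21.087

A is at the origin; A and D share the same y with |AD| = 25.0 and D on the −x side, so D = (-25.000, 0.0000). AW is vertical with |AW| = 20.0 and W on the +y side, so W = (0.0000, 20.000). The virtual corner opposite A is at (-25.000, 20.000). The tangent condition forces QF to be normal to DF and A1 meets TW tangentially, so QT is at right angles to TW, with radius 7.8, so the center Q sits 7.8 in from both sides at Q = (-17.200, 12.200). Then |AQ| = |Q − A| = 21.087.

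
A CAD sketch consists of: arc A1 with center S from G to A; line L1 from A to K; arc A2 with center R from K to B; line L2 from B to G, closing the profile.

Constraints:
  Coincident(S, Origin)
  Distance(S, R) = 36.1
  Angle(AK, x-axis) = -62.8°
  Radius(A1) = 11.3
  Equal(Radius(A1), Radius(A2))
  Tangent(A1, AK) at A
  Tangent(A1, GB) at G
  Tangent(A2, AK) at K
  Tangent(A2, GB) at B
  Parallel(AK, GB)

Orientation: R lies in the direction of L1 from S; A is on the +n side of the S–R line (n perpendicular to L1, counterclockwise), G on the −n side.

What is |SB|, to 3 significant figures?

37.8

The slot axis is L1's direction at -62.8°, so u = (cos -62.8°, sin -62.8°) = (0.457, -0.889) and n = (−sin -62.8°, cos -62.8°) = (0.889, 0.457). S is at the origin and R lies 36.1 along u from S, so R = 36.1·u = (16.5, -32.1). Tangency of A1 to both parallel lines with radius 11.3 puts A and G at S ± 11.3·n: A = (10.1, 5.17), G = (-10.1, -5.17). Equal radii place K and B the same way about R: K = R + 11.3·n = (26.6, -26.9), B = R − 11.3·n = (6.45, -37.3). Then |SB| = |B − S| = 37.8.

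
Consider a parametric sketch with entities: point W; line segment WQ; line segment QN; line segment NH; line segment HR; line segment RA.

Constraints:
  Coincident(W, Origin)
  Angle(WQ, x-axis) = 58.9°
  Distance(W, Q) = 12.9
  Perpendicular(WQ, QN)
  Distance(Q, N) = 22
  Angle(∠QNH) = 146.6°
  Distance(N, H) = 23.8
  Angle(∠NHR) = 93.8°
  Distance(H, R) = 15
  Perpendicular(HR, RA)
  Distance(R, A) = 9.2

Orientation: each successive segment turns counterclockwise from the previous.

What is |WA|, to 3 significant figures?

27.9

∠NHR = 93.8° gives HR at -91.5° from the x-axis; with |HR| = 15.0, R = (-36.3, 6.46). HR is perpendicular to RA, so RA runs at -1.50°; with |RA| = 9.2, A = (-27.2, 6.22). Then |WA| = |A − W| = 27.9.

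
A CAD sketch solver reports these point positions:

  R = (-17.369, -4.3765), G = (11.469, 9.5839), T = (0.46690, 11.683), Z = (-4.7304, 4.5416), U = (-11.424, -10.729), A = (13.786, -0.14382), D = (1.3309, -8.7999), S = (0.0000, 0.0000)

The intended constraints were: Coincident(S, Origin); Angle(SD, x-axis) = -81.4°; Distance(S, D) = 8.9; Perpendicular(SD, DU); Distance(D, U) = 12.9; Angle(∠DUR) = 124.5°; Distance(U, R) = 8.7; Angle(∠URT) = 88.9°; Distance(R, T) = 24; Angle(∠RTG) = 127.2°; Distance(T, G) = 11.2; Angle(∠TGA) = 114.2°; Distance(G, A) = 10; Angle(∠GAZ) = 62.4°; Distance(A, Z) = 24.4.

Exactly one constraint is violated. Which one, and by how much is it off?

Distance(A, Z) = 24.4 — off by 5.30.

S = (0.00, 0.00) ✓; SD at -81.40° ✓; |SD| = 8.900 ✓; ∠(SD, DU) = 90.00° ✓; |DU| = 12.90 ✓; ∠DUR = 124.5° ✓; |UR| = 8.700 ✓; ∠URT = 88.90° ✓; |RT| = 24.00 ✓; ∠RTG = 127.2° ✓; |TG| = 11.20 ✓; ∠TGA = 114.2° ✓; |GA| = 10.00 ✓; ∠GAZ = 62.40° ✓; |AZ| = 19.10 ✗.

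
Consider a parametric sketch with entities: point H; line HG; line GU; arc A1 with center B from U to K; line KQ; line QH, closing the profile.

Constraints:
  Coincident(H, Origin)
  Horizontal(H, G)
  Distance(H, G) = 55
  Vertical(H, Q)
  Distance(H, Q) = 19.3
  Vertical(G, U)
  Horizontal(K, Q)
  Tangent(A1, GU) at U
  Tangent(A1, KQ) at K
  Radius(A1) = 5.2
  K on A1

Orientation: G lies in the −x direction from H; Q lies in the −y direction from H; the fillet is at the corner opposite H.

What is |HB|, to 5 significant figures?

51.758

H is at the origin; HG is horizontal with |HG| = 55.0 and G on the −x side, so G = (-55.000, 0.0000). HQ is vertical with |HQ| = 19.3 and Q on the −y side, so Q = (0.0000, -19.300). The virtual corner opposite H is at (-55.000, -19.300). Tangency of A1 to GU means the radius BU is perpendicular to GU and A1 meets KQ tangentially, so BK is at right angles to KQ, with radius 5.2, so the center B sits 5.2 in from both sides at B = (-49.800, -14.100). Then |HB| = |B − H| = 51.758.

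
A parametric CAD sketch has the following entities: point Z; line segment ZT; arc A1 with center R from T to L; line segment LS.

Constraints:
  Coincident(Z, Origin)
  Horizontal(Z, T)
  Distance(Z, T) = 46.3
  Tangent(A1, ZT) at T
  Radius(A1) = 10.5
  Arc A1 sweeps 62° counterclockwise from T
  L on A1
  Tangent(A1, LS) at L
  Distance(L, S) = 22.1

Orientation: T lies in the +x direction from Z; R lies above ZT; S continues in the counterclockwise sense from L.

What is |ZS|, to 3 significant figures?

70.6

Z is at the origin; Z and T share the same y with |ZT| = 46.3 and T on the +x side, so T = (46.3, 0.00). Since A1 is tangent to ZT there, RT ⟂ ZT, so R = T + (0, 10.5) = (46.3, 10.5). On A1, T sits at bearing -90° from R; a 62° counterclockwise sweep puts L at bearing -28°, so L = R + 10.5·(cos -28°, sin -28°) = (55.6, 5.57). A1 meets LS tangentially, so RL is at right angles to LS, so LS runs along (−sin -28°, cos -28°); with |LS| = 22.1, S = (65.9, 25.1). Then |ZS| = |S − Z| = 70.6.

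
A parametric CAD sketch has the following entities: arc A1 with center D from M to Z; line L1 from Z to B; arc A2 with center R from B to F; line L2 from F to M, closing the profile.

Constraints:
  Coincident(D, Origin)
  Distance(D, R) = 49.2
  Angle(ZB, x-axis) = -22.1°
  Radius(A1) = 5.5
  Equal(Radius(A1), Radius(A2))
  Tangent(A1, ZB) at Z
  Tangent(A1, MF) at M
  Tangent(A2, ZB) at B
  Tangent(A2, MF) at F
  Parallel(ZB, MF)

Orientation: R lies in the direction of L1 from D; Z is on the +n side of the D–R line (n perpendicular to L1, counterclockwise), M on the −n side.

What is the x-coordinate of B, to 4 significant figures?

47.65

Tangency of A1 to both parallel lines with radius 5.5 puts Z and M at D ± 5.5·n: Z = (2.069, 5.096), M = (-2.069, -5.096). Equal radii place B and F the same way about R: B = R + 5.5·n = (47.65, -13.41), F = R − 5.5·n = (43.52, -23.61). So B.x = 47.65.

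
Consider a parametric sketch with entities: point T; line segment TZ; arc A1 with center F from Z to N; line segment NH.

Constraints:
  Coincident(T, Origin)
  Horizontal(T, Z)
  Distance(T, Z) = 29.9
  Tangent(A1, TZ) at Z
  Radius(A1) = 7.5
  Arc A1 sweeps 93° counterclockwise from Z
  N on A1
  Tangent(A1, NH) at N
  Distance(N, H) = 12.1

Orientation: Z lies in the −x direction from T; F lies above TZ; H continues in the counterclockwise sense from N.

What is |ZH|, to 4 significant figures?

21.12

On A1, Z sits at bearing -90° from F; a 93° counterclockwise sweep puts N at bearing 3°, so N = F + 7.5·(cos 3°, sin 3°) = (-22.41, 7.893). Since A1 is tangent to NH there, FN ⟂ NH, so NH runs along (−sin 3°, cos 3°); with |NH| = 12.1, H = (-23.04, 19.98). Then |ZH| = |H − Z| = 21.12.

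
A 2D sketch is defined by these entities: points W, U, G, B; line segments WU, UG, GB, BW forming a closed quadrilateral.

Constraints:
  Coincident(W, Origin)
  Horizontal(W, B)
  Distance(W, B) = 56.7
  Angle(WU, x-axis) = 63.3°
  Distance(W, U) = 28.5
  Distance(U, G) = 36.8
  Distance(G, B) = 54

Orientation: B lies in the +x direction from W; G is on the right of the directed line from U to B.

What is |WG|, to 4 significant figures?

10.83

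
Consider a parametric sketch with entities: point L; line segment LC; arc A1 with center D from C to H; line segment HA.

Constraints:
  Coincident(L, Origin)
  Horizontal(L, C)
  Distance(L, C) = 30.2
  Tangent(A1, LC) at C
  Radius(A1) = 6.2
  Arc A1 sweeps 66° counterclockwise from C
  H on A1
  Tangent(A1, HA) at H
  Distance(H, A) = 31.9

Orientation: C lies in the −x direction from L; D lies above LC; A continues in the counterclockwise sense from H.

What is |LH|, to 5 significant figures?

24.810

Since A1 is tangent to LC there, DC ⟂ LC, so D = C + (0, 6.2) = (-30.200, 6.2000). On A1, C sits at bearing -90° from D; a 66° counterclockwise sweep puts H at bearing -24°, so H = D + 6.2·(cos -24°, sin -24°) = (-24.536, 3.6782). Then |LH| = |H − L| = 24.810.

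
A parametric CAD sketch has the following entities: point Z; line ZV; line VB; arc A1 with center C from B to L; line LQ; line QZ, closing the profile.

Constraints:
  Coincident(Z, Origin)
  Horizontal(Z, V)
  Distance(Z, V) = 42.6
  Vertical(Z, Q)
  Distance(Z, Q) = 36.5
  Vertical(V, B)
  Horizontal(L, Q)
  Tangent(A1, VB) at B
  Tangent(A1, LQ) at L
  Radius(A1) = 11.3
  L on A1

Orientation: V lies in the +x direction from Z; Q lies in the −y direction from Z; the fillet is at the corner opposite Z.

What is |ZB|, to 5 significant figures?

49.495

The virtual corner opposite Z is at (42.600, -36.500). Tangency of A1 to VB means the radius CB is perpendicular to VB and A1 meets LQ tangentially, so CL is at right angles to LQ, with radius 11.3, so the center C sits 11.3 in from both sides at C = (31.300, -25.200). That places the tangent points at B = (42.600, -25.200) on VB and L = (31.300, -36.500) on LQ. Then |ZB| = |B − Z| = 49.495.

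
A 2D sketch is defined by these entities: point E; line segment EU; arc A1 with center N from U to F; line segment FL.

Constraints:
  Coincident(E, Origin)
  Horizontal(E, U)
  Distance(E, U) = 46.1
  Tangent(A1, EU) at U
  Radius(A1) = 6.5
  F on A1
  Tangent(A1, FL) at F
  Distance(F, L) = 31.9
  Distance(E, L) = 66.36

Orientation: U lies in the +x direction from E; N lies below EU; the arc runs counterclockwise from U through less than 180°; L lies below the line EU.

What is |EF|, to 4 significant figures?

41.35

Checks: |NF| = 6.500 ✓; ∠(NF, FL) = 90.00° ✓; |FL| = 31.90 ✓; |EL| = 66.36 ✓.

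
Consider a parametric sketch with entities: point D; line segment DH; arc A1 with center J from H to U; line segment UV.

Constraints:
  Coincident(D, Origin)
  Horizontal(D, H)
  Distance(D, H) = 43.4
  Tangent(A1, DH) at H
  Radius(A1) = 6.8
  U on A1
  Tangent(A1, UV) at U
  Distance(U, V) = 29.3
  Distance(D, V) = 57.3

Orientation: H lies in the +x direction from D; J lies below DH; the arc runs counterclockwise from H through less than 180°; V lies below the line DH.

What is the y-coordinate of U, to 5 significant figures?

-8.4379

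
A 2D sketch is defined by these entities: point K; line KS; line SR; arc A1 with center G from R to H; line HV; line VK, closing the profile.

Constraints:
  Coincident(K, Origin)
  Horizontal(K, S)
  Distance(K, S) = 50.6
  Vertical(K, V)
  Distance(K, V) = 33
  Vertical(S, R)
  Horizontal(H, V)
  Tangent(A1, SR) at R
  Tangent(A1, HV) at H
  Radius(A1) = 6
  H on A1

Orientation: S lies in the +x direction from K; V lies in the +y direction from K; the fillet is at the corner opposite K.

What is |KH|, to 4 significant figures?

55.48

K is at the origin; K and S share the same y with |KS| = 50.6 and S on the +x side, so S = (50.60, 0.000). KV is vertical with |KV| = 33.0 and V on the +y side, so V = (0.000, 33.00). The virtual corner opposite K is at (50.60, 33.00). A1 meets SR tangentially, so GR is at right angles to SR and tangency of A1 to HV means the radius GH is perpendicular to HV, with radius 6.0, so the center G sits 6.0 in from both sides at G = (44.60, 27.00). That places the tangent points at R = (50.60, 27.00) on SR and H = (44.60, 33.00) on HV. Then |KH| = |H − K| = 55.48.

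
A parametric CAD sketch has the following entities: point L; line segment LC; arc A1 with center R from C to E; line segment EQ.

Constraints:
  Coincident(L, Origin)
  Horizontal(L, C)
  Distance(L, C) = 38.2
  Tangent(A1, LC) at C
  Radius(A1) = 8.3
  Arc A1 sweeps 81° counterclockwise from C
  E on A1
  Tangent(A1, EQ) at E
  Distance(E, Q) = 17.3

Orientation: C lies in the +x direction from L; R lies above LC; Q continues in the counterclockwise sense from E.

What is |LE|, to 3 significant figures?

46.9

L is at the origin; L and C share the same y with |LC| = 38.2 and C on the +x side, so C = (38.2, 0.00). Since A1 is tangent to LC there, RC ⟂ LC, so R = C + (0, 8.3) = (38.2, 8.30). On A1, C sits at bearing -90° from R; an 81° counterclockwise sweep puts E at bearing -9°, so E = R + 8.3·(cos -9°, sin -9°) = (46.4, 7.00). Then |LE| = |E − L| = 46.9.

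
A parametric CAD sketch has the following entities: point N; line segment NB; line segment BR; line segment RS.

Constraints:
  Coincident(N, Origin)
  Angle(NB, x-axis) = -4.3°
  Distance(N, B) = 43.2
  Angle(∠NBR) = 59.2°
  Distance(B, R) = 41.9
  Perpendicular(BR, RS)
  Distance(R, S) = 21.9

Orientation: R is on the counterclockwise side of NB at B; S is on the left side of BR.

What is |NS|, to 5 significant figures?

24.950

N is at the origin; NB runs at -4.3° with length 43.2, so B = 43.2·(cos -4.3°, sin -4.3°) = (43.078, -3.2391). ∠NBR = 59.2°, so BR runs at -4.3° + (180° − 59.2°) = 116.50° from the x-axis; with |BR| = 41.9, R = B + 41.9·(cos 116.50°, sin 116.50°) = (24.383, 34.259). BR is perpendicular to RS; with |RS| = 21.9 on the left of BR, S = R + 21.9·(-0.89493, -0.44620) = (4.7836, 24.487). Then |NS| = |S − N| = 24.950.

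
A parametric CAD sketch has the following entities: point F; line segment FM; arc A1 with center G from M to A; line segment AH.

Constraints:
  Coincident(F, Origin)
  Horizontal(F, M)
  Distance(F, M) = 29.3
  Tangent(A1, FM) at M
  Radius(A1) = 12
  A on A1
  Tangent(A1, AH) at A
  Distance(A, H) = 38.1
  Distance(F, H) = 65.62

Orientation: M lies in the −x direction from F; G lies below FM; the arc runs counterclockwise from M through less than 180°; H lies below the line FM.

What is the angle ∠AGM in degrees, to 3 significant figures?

87.3°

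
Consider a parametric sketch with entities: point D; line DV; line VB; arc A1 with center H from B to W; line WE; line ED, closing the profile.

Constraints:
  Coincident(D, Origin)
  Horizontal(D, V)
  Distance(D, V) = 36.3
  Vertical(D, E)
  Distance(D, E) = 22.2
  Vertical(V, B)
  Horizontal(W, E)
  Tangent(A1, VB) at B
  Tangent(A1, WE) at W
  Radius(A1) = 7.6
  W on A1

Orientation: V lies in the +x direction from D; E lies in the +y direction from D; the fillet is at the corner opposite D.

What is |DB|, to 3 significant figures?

39.1

D is at the origin; DV is horizontal with |DV| = 36.3 and V on the +x side, so V = (36.3, 0.00). DE is vertical with |DE| = 22.2 and E on the +y side, so E = (0.00, 22.2). The virtual corner opposite D is at (36.3, 22.2). A1 meets VB tangentially, so HB is at right angles to VB and tangency of A1 to WE means the radius HW is perpendicular to WE, with radius 7.6, so the center H sits 7.6 in from both sides at H = (28.7, 14.6). That places the tangent points at B = (36.3, 14.6) on VB and W = (28.7, 22.2) on WE. Then |DB| = |B − D| = 39.1.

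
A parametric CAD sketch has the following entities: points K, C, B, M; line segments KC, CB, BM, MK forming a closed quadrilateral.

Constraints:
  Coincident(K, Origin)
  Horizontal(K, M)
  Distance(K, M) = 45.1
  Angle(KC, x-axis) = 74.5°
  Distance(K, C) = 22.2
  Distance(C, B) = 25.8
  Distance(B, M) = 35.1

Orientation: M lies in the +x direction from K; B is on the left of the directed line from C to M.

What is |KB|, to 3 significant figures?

43.3

Checks: |CB| = 25.80 ✓; |BM| = 35.10 ✓.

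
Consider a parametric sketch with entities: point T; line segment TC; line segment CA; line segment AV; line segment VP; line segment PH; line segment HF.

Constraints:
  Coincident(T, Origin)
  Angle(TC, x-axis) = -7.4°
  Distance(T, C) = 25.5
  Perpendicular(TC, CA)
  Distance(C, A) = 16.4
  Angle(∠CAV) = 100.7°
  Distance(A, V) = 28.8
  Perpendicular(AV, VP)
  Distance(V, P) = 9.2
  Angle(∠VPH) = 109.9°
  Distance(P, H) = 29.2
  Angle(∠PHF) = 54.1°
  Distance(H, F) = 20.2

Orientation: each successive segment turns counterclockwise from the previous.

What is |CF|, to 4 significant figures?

19.18

T is at the origin; TC runs at -7.4° with length 25.5, so C = (25.29, -3.284). The perpendicularity gives CA at right angles to TC, so CA runs at 82.60°; with |CA| = 16.4, A = (27.40, 12.98). ∠CAV = 100.7° gives AV at 161.9° from the x-axis; with |AV| = 28.8, V = (0.02501, 21.93). AV is perpendicular to VP, so VP runs at -108.1°; with |VP| = 9.2, P = (-2.833, 13.18). ∠VPH = 109.9° gives PH at -38.00° from the x-axis; with |PH| = 29.2, H = (20.18, -4.795). ∠PHF = 54.1° gives HF at 87.90° from the x-axis; with |HF| = 20.2, F = (20.92, 15.39). Then |CF| = |F − C| = 19.18.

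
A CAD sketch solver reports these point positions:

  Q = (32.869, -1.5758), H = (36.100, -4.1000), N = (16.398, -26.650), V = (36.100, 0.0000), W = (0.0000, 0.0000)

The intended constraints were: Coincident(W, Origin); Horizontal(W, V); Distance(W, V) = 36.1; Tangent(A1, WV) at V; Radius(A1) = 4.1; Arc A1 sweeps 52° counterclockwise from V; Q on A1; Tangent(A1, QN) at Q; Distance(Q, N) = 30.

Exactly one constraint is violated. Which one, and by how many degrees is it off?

Tangent(A1, QN) at Q — off by 4.70°.

W = (0.00, 0.00) ✓; W.y = 0.00, V.y = 0.00 ✓; |WV| = 36.10 ✓; ∠(HV, VW) = 90.00° ✓; |HV| = 4.100 ✓; bearing(H→Q) − bearing(H→V) = 52.00° ✓; |HQ| = 4.100 ✓; ∠(HQ, QN) = 85.30° ✗; |QN| = 30.00 ✓.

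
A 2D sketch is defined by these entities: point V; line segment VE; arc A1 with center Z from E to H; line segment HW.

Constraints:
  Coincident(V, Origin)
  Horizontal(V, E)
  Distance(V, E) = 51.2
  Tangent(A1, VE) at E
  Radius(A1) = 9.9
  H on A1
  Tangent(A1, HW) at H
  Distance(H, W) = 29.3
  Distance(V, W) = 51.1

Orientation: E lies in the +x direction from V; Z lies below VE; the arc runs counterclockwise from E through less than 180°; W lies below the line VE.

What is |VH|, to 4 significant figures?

42.25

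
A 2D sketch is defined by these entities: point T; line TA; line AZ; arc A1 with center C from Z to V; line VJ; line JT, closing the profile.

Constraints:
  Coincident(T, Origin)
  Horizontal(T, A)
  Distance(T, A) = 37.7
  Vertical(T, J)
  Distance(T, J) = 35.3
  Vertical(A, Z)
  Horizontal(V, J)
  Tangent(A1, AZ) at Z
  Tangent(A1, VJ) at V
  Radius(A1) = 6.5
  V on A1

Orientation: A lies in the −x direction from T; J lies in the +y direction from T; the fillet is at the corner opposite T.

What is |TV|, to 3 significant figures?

47.1

T is at the origin; TA is horizontal with |TA| = 37.7 and A on the −x side, so A = (-37.7, 0.00). TJ is vertical with |TJ| = 35.3 and J on the +y side, so J = (0.00, 35.3). The virtual corner opposite T is at (-37.7, 35.3). Since A1 is tangent to AZ there, CZ ⟂ AZ and A1 meets VJ tangentially, so CV is at right angles to VJ, with radius 6.5, so the center C sits 6.5 in from both sides at C = (-31.2, 28.8). That places the tangent points at Z = (-37.7, 28.8) on AZ and V = (-31.2, 35.3) on VJ. Then |TV| = |V − T| = 47.1.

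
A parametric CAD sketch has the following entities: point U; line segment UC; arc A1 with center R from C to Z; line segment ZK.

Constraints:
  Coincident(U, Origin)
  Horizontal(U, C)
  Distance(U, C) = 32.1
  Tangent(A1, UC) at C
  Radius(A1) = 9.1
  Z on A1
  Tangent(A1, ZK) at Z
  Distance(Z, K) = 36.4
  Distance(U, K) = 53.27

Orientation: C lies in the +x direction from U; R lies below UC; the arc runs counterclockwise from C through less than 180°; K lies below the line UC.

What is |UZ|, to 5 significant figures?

25.105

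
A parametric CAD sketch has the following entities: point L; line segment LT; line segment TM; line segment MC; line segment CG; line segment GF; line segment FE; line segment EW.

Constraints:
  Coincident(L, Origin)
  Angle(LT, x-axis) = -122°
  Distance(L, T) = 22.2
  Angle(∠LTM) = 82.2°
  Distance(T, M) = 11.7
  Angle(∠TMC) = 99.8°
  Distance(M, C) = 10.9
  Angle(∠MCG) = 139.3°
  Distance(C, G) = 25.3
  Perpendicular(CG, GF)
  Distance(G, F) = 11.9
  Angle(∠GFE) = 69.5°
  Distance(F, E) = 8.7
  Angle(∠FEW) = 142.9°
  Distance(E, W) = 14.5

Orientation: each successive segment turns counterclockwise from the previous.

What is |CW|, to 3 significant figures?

9.98

∠GFE = 69.5° gives FE at -62.8° from the x-axis; with |FE| = 8.7, E = (-5.79, 1.41). ∠FEW = 142.9° gives EW at -25.7° from the x-axis; with |EW| = 14.5, W = (7.27, -4.87). Then |CW| = |W − C| = 9.98.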